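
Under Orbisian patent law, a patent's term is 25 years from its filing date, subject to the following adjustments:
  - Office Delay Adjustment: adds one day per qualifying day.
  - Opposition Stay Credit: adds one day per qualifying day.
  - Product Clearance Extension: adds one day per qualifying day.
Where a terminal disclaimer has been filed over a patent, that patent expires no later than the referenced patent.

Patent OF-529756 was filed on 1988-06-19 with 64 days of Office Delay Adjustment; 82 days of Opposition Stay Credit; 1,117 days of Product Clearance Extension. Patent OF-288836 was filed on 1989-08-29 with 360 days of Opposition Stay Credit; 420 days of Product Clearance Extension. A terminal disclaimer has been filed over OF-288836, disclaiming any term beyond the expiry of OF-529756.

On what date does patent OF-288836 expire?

Natural term of OF-288836:
  Base: filing + 25 years → 29 August 2014.
  Opposition Stay Credit: +360 days → 24 August 2015.
  Product Clearance Extension: +420 days → 17 October 2016.
Expiry of referenced patent OF-529756:
  Base: filing + 25 years → 19 June 2013.
  Office Delay Adjustment: +64 days → 22 August 2013.
  Opposition Stay Credit: +82 days → 12 November 2013.
  Product Clearance Extension: +1117 days → 3 December 2016.
Terminal disclaimer: OF-288836 expires on the earlier of 17 October 2016 and 3 December 2016.

2016-10-17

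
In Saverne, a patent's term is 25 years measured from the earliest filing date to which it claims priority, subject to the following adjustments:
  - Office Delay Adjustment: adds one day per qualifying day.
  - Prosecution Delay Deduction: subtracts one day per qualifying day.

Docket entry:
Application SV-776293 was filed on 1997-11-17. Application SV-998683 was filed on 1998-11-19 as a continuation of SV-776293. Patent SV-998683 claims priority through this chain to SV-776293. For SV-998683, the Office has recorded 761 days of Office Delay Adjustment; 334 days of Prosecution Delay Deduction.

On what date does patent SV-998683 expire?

Earliest priority filing: 17 November 1997.
Base term: 17 November 1997 + 25 years → 17 November 2022.
Office Delay Adjustment: +761 days → 17 December 2024.
Prosecution Delay Deduction: −334 days → 18 January 2024.

2024-01-18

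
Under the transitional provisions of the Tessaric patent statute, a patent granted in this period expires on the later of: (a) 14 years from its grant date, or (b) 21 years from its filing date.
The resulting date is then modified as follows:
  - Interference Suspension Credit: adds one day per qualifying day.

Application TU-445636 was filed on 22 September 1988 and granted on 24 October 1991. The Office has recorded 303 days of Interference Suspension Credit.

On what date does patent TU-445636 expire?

(a) grant + 14 years → 24 October 2005.
(b) filing + 21 years → 22 September 2009.
Later of the two: 22 September 2009.
Interference Suspension Credit: +303 days → 22 July 2010.

2010-07-22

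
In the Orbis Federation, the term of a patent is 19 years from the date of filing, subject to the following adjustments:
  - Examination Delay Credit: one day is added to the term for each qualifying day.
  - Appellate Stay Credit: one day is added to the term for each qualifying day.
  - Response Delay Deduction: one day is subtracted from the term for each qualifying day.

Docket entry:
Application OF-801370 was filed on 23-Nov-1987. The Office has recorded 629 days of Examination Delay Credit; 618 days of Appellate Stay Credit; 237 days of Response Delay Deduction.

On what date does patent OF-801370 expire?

Base term: filing date + 19 years → 23 November 2006.
Examination Delay Credit: +629 days → 13 August 2008.
Appellate Stay Credit: +618 days → 23 April 2010.
Response Delay Deduction: −237 days → 29 August 2009.

August 29, 2009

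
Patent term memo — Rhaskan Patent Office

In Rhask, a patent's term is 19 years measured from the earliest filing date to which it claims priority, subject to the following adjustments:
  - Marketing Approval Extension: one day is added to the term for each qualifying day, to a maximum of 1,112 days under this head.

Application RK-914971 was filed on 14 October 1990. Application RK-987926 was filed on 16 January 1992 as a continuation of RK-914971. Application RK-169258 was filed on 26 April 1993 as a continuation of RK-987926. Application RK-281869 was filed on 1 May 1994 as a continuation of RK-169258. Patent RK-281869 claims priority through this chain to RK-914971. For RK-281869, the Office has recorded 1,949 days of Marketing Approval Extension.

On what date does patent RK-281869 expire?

Earliest priority filing: 14 October 1990.
Base term: 14 October 1990 + 19 years → 14 October 2009.
Marketing Approval Extension: 1949 days claimed exceeds the 1112-day cap, so +1112 days → 30 October 2012.

2012-10-30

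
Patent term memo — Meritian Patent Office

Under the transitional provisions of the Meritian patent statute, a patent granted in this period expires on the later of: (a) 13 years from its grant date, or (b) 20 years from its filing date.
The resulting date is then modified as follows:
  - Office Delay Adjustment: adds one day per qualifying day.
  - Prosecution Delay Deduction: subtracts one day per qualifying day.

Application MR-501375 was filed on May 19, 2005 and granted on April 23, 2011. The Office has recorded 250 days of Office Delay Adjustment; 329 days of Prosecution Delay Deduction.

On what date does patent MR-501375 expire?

(a) grant + 13 years → 23 April 2024.
(b) filing + 20 years → 19 May 2025.
Later of the two: 19 May 2025.
Office Delay Adjustment: +250 days → 24 January 2026.
Prosecution Delay Deduction: −329 days → 1 March 2025.

March 1, 2025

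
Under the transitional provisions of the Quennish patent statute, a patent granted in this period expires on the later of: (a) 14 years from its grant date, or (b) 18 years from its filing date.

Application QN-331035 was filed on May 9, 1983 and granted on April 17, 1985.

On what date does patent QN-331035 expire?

(a) grant + 14 years → 17 April 1999.
(b) filing + 18 years → 9 May 2001.
Later of the two: 9 May 2001.

May 9, 2001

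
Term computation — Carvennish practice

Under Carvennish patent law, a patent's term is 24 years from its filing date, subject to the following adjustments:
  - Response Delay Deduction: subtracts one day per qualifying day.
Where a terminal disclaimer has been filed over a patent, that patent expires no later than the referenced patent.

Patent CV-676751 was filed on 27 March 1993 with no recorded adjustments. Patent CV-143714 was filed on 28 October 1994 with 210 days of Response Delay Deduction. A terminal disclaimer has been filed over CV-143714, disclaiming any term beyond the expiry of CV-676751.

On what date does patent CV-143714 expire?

2017-03-27

Natural term of CV-143714:
  Base: filing + 24 years → 28 October 2018.
  Response Delay Deduction: −210 days → 1 April 2018.
Expiry of referenced patent CV-676751:
  Base: filing + 24 years → 27 March 2017.
Terminal disclaimer: CV-143714 expires on the earlier of 1 April 2018 and 27 March 2017.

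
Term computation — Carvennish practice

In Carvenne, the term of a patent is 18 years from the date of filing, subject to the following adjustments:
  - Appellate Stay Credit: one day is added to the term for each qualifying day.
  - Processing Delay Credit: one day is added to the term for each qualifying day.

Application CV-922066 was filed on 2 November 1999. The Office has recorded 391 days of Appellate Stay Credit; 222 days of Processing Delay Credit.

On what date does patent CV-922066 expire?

2019-07-08

Base term: filing date + 18 years → 2 November 2017.
Appellate Stay Credit: +391 days → 28 November 2018.
Processing Delay Credit: +222 days → 8 July 2019.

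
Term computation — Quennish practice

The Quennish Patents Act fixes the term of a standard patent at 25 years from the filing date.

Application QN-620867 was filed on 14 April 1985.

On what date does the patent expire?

April 14, 2010

Filing date + 25 years → 14 April 2010.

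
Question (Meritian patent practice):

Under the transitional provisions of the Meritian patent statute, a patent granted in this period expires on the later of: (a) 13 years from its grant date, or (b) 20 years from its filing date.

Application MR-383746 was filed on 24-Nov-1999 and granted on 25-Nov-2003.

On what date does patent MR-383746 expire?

(a) grant + 13 years → 25 November 2016.
(b) filing + 20 years → 24 November 2019.
Later of the two: 24 November 2019.

November 24, 2019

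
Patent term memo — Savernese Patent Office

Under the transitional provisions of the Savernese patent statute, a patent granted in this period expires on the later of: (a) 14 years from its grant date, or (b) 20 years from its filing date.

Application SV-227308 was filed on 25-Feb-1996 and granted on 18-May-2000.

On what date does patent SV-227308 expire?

(a) grant + 14 years → 18 May 2014.
(b) filing + 20 years → 25 February 2016.
Later of the two: 25 February 2016.

2016-02-25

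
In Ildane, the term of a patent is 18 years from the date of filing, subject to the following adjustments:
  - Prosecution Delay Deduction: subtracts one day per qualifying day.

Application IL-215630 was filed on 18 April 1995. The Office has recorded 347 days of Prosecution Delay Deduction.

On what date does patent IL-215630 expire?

May 6, 2012

Base term: filing date + 18 years → 18 April 2013.
Prosecution Delay Deduction: −347 days → 6 May 2012.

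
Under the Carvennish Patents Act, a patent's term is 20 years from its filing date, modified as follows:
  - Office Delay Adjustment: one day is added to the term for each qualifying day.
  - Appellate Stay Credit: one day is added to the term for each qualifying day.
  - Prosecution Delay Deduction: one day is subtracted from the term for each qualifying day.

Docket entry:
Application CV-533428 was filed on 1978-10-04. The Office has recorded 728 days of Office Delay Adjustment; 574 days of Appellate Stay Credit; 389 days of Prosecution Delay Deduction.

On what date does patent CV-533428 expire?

Base term: filing date + 20 years → 4 October 1998.
Office Delay Adjustment: +728 days → 1 October 2000.
Appellate Stay Credit: +574 days → 28 April 2002.
Prosecution Delay Deduction: −389 days → 4 April 2001.

2001-04-04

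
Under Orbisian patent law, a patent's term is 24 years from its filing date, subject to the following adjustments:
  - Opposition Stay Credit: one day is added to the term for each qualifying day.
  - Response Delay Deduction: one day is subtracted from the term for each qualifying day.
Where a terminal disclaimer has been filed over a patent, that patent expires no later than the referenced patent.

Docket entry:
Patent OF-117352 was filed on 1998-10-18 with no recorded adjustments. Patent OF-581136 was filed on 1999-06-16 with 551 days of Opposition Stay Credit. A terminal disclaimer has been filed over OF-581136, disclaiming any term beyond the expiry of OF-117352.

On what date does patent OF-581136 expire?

2022-10-18

Natural term of OF-581136:
  Base: filing + 24 years → 16 June 2023.
  Opposition Stay Credit: +551 days → 18 December 2024.
Expiry of referenced patent OF-117352:
  Base: filing + 24 years → 18 October 2022.
Terminal disclaimer: OF-581136 expires on the earlier of 18 December 2024 and 18 October 2022.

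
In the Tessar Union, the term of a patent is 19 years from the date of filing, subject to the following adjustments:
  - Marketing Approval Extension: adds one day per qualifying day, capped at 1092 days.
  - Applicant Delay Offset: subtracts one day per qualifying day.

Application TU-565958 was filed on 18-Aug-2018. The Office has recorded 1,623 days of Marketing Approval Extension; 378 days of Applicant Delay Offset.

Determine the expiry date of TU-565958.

Base term: filing date + 19 years → 18 August 2037.
Marketing Approval Extension: 1623 days claimed exceeds the 1092-day cap, so +1092 days → 14 August 2040.
Applicant Delay Offset: −378 days → 2 August 2039.

2039-08-02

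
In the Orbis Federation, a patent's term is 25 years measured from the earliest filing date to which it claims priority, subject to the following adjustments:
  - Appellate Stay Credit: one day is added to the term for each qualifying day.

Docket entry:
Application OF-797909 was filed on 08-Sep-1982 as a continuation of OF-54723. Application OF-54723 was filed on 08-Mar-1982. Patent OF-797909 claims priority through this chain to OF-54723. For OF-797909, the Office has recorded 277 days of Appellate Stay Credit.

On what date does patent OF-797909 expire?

2007-12-10

Earliest priority filing: 8 March 1982.
Base term: 8 March 1982 + 25 years → 8 March 2007.
Appellate Stay Credit: +277 days → 10 December 2007.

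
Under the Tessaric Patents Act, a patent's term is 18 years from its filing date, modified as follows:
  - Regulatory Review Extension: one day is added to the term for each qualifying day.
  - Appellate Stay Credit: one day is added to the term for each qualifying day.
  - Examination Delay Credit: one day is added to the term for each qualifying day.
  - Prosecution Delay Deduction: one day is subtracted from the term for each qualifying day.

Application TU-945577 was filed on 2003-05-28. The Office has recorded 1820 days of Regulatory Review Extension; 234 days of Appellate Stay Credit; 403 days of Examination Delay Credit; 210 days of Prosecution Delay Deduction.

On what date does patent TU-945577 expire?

Base term: filing date + 18 years → 28 May 2021.
Regulatory Review Extension: +1820 days → 22 May 2026.
Appellate Stay Credit: +234 days → 11 January 2027.
Examination Delay Credit: +403 days → 18 February 2028.
Prosecution Delay Deduction: −210 days → 23 July 2027.

2027-07-23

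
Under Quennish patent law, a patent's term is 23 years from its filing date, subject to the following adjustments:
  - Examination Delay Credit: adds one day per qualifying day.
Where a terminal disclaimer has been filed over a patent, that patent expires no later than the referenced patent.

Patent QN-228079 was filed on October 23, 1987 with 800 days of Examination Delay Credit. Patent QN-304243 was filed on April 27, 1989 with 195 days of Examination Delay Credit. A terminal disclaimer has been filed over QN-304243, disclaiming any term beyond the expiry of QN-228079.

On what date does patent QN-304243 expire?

November 8, 2012

Natural term of QN-304243:
  Base: filing + 23 years → 27 April 2012.
  Examination Delay Credit: +195 days → 8 November 2012.
Expiry of referenced patent QN-228079:
  Base: filing + 23 years → 23 October 2010.
  Examination Delay Credit: +800 days → 31 December 2012.
Terminal disclaimer: QN-304243 expires on the earlier of 8 November 2012 and 31 December 2012.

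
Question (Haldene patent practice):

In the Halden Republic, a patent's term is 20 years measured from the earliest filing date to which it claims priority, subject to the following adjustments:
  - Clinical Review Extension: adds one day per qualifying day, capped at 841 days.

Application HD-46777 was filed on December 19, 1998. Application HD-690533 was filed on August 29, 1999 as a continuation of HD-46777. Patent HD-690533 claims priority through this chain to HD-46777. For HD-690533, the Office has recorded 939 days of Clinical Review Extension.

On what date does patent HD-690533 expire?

April 8, 2021

Earliest priority filing: 19 December 1998.
Base term: 19 December 1998 + 20 years → 19 December 2018.
Clinical Review Extension: 939 days claimed exceeds the 841-day cap, so +841 days → 8 April 2021.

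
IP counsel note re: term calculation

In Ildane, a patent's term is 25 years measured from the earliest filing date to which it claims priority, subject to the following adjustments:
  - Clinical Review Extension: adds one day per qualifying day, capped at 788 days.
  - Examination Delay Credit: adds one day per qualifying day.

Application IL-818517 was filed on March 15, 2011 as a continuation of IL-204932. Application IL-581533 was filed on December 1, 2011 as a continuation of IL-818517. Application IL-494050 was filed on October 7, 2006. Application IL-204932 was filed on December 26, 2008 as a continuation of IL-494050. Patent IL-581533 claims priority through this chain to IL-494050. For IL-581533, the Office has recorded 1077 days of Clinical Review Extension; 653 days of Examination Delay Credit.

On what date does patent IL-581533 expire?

Earliest priority filing: 7 October 2006.
Base term: 7 October 2006 + 25 years → 7 October 2031.
Clinical Review Extension: 1077 days claimed exceeds the 788-day cap, so +788 days → 3 December 2033.
Examination Delay Credit: +653 days → 17 September 2035.

September 17, 2035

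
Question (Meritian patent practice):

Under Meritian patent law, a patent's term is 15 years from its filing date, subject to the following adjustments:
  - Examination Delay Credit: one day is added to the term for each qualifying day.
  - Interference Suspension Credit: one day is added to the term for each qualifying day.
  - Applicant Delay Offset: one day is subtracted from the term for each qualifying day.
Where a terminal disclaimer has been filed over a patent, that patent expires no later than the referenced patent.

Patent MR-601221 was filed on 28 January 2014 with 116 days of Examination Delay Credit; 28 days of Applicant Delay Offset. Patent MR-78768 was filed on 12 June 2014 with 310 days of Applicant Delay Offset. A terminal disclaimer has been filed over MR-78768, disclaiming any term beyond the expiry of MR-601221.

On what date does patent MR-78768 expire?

Natural term of MR-78768:
  Base: filing + 15 years → 12 June 2029.
  Applicant Delay Offset: −310 days → 6 August 2028.
Expiry of referenced patent MR-601221:
  Base: filing + 15 years → 28 January 2029.
  Examination Delay Credit: +116 days → 24 May 2029.
  Applicant Delay Offset: −28 days → 26 April 2029.
Terminal disclaimer: MR-78768 expires on the earlier of 6 August 2028 and 26 April 2029.

2028-08-06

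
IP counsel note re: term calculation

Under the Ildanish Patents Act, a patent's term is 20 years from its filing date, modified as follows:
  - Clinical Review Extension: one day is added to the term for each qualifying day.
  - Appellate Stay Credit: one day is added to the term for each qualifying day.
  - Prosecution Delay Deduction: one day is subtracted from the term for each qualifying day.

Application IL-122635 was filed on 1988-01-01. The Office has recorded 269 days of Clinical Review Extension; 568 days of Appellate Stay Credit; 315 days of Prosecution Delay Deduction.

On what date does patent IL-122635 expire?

2009-06-06

Base term: filing date + 20 years → 1 January 2008.
Clinical Review Extension: +269 days → 26 September 2008.
Appellate Stay Credit: +568 days → 17 April 2010.
Prosecution Delay Deduction: −315 days → 6 June 2009.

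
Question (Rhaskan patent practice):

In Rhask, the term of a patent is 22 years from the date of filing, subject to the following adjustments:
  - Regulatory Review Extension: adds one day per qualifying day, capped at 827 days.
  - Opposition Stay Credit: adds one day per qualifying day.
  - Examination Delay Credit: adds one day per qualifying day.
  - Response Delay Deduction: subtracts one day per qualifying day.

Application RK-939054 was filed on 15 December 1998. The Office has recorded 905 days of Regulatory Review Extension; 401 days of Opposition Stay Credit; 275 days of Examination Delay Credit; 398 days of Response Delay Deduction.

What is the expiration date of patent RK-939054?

December 25, 2023

Base term: filing date + 22 years → 15 December 2020.
Regulatory Review Extension: 905 days claimed exceeds the 827-day cap, so +827 days → 22 March 2023.
Opposition Stay Credit: +401 days → 26 April 2024.
Examination Delay Credit: +275 days → 26 January 2025.
Response Delay Deduction: −398 days → 25 December 2023.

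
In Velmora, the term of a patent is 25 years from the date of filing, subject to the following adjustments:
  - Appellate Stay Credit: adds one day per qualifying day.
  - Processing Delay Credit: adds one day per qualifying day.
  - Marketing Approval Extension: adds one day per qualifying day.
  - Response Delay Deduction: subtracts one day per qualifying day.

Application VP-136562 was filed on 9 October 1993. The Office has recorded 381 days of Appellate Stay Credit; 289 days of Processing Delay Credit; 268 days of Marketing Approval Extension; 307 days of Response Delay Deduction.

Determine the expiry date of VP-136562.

Base term: filing date + 25 years → 9 October 2018.
Appellate Stay Credit: +381 days → 25 October 2019.
Processing Delay Credit: +289 days → 9 August 2020.
Marketing Approval Extension: +268 days → 4 May 2021.
Response Delay Deduction: −307 days → 1 July 2020.

July 1, 2020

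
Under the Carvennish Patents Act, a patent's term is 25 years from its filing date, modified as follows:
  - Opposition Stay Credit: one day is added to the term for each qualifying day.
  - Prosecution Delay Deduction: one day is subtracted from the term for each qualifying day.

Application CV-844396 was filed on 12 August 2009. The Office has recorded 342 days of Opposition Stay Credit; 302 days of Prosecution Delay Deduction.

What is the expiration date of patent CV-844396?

September 21, 2034

Base term: filing date + 25 years → 12 August 2034.
Opposition Stay Credit: +342 days → 20 July 2035.
Prosecution Delay Deduction: −302 days → 21 September 2034.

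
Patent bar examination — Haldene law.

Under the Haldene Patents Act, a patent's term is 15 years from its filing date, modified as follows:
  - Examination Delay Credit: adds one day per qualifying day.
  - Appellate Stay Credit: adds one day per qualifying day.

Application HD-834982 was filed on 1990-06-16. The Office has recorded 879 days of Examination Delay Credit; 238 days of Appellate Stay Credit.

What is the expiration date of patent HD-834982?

July 7, 2008

Base term: filing date + 15 years → 16 June 2005.
Examination Delay Credit: +879 days → 12 November 2007.
Appellate Stay Credit: +238 days → 7 July 2008.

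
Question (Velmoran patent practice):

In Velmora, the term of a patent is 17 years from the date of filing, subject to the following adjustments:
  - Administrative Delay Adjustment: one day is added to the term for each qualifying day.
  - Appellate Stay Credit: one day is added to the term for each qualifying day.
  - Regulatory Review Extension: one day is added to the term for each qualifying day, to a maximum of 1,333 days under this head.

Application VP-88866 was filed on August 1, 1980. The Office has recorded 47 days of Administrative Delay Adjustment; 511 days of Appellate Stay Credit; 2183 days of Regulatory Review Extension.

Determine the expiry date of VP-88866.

October 5, 2002

Base term: filing date + 17 years → 1 August 1997.
Administrative Delay Adjustment: +47 days → 17 September 1997.
Appellate Stay Credit: +511 days → 10 February 1999.
Regulatory Review Extension: 2183 days claimed exceeds the 1333-day cap, so +1333 days → 5 October 2002.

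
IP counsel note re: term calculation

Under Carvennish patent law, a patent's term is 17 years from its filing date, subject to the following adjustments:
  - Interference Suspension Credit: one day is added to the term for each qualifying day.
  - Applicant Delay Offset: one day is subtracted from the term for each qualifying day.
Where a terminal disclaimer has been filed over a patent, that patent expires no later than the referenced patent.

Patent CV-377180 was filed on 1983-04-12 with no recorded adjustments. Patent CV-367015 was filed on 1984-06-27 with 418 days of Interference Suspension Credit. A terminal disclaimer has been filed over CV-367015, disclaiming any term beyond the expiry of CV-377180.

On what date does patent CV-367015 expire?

2000-04-12

Natural term of CV-367015:
  Base: filing + 17 years → 27 June 2001.
  Interference Suspension Credit: +418 days → 19 August 2002.
Expiry of referenced patent CV-377180:
  Base: filing + 17 years → 12 April 2000.
Terminal disclaimer: CV-367015 expires on the earlier of 19 August 2002 and 12 April 2000.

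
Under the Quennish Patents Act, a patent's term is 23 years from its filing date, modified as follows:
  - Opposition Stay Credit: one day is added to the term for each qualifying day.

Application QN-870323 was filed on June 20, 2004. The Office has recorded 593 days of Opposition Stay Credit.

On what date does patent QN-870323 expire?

February 2, 2029

Base term: filing date + 23 years → 20 June 2027.
Opposition Stay Credit: +593 days → 2 February 2029.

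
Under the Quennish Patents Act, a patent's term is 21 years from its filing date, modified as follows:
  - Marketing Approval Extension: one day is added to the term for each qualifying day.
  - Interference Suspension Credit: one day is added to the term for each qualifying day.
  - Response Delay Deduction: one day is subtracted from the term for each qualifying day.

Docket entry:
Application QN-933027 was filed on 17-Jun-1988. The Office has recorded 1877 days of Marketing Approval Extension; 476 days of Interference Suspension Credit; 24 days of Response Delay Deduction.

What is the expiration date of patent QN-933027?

Base term: filing date + 21 years → 17 June 2009.
Marketing Approval Extension: +1877 days → 7 August 2014.
Interference Suspension Credit: +476 days → 26 November 2015.
Response Delay Deduction: −24 days → 2 November 2015.

2015-11-02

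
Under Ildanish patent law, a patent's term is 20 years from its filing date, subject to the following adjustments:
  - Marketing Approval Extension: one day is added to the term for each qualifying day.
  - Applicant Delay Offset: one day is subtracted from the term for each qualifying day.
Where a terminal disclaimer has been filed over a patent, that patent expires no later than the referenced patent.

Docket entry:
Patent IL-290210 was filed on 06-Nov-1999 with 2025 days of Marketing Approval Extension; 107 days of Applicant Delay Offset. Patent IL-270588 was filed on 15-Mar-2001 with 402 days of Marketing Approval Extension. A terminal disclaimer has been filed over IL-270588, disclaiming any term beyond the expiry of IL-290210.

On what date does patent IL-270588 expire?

Natural term of IL-270588:
  Base: filing + 20 years → 15 March 2021.
  Marketing Approval Extension: +402 days → 21 April 2022.
Expiry of referenced patent IL-290210:
  Base: filing + 20 years → 6 November 2019.
  Marketing Approval Extension: +2025 days → 23 May 2025.
  Applicant Delay Offset: −107 days → 5 February 2025.
Terminal disclaimer: IL-270588 expires on the earlier of 21 April 2022 and 5 February 2025.

April 21, 2022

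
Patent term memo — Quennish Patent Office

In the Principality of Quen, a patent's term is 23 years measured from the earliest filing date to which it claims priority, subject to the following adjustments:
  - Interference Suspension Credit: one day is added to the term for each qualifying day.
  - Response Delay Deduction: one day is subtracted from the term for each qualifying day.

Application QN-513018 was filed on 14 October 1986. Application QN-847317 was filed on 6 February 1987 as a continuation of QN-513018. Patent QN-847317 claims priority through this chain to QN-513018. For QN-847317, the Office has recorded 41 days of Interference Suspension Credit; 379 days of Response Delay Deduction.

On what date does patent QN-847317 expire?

2008-11-10

Earliest priority filing: 14 October 1986.
Base term: 14 October 1986 + 23 years → 14 October 2009.
Interference Suspension Credit: +41 days → 24 November 2009.
Response Delay Deduction: −379 days → 10 November 2008.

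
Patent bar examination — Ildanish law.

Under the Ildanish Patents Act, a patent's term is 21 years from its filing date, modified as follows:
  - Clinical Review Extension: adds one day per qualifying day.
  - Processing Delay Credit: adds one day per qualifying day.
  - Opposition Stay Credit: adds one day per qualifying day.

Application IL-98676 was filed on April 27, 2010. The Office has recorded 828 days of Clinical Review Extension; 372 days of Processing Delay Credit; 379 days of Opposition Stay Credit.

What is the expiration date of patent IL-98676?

Base term: filing date + 21 years → 27 April 2031.
Clinical Review Extension: +828 days → 2 August 2033.
Processing Delay Credit: +372 days → 9 August 2034.
Opposition Stay Credit: +379 days → 23 August 2035.

August 23, 2035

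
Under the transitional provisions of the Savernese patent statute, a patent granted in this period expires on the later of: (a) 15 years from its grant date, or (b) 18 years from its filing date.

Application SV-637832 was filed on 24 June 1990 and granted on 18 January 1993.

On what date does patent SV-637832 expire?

(a) grant + 15 years → 18 January 2008.
(b) filing + 18 years → 24 June 2008.
Later of the two: 24 June 2008.

June 24, 2008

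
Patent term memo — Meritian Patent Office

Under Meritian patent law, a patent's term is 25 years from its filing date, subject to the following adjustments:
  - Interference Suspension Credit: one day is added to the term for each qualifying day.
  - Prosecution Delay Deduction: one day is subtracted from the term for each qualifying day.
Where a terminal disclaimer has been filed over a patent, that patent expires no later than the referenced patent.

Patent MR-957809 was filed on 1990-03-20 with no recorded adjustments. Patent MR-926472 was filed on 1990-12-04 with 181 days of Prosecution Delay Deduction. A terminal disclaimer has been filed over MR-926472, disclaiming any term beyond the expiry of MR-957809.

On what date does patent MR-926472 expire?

Natural term of MR-926472:
  Base: filing + 25 years → 4 December 2015.
  Prosecution Delay Deduction: −181 days → 6 June 2015.
Expiry of referenced patent MR-957809:
  Base: filing + 25 years → 20 March 2015.
Terminal disclaimer: MR-926472 expires on the earlier of 6 June 2015 and 20 March 2015.

2015-03-20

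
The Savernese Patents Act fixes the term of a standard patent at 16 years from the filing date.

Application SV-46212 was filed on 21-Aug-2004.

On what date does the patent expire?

Filing date + 16 years → 21 August 2020.

August 21, 2020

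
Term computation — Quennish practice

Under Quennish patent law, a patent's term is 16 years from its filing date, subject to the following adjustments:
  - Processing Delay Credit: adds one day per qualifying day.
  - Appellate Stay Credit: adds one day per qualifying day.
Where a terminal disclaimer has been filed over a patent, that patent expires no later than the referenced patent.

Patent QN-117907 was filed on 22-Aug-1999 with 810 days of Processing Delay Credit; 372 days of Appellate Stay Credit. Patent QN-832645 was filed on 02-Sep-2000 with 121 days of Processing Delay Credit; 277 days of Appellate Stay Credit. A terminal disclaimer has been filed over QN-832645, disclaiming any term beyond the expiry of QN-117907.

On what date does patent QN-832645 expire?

October 5, 2017

Natural term of QN-832645:
  Base: filing + 16 years → 2 September 2016.
  Processing Delay Credit: +121 days → 1 January 2017.
  Appellate Stay Credit: +277 days → 5 October 2017.
Expiry of referenced patent QN-117907:
  Base: filing + 16 years → 22 August 2015.
  Processing Delay Credit: +810 days → 9 November 2017.
  Appellate Stay Credit: +372 days → 16 November 2018.
Terminal disclaimer: QN-832645 expires on the earlier of 5 October 2017 and 16 November 2018.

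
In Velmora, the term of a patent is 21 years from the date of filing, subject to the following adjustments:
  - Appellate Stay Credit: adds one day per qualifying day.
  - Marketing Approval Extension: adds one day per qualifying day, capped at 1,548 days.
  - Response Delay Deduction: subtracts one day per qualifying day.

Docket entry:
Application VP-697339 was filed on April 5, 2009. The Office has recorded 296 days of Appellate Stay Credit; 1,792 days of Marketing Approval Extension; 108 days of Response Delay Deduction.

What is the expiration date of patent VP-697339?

2035-01-05

Base term: filing date + 21 years → 5 April 2030.
Appellate Stay Credit: +296 days → 26 January 2031.
Marketing Approval Extension: 1792 days claimed exceeds the 1548-day cap, so +1548 days → 23 April 2035.
Response Delay Deduction: −108 days → 5 January 2035.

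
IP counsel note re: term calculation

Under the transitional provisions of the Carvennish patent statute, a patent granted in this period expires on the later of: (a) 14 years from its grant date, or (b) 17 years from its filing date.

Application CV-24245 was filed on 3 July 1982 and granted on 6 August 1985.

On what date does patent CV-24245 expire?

(a) grant + 14 years → 6 August 1999.
(b) filing + 17 years → 3 July 1999.
Later of the two: 6 August 1999.

August 6, 1999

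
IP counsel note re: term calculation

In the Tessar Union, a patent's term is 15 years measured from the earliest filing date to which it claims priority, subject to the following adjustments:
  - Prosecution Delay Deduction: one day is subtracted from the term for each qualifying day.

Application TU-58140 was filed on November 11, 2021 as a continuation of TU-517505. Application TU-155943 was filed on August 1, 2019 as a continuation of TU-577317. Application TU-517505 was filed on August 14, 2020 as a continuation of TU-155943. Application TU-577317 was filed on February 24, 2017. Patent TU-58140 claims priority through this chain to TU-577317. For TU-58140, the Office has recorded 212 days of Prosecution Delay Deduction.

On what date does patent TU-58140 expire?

Earliest priority filing: 24 February 2017.
Base term: 24 February 2017 + 15 years → 24 February 2032.
Prosecution Delay Deduction: −212 days → 27 July 2031.

2031-07-27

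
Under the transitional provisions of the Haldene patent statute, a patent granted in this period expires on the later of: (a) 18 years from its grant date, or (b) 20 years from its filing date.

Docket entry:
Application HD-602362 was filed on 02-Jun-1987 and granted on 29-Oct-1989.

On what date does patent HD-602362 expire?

October 29, 2007

(a) grant + 18 years → 29 October 2007.
(b) filing + 20 years → 2 June 2007.
Later of the two: 29 October 2007.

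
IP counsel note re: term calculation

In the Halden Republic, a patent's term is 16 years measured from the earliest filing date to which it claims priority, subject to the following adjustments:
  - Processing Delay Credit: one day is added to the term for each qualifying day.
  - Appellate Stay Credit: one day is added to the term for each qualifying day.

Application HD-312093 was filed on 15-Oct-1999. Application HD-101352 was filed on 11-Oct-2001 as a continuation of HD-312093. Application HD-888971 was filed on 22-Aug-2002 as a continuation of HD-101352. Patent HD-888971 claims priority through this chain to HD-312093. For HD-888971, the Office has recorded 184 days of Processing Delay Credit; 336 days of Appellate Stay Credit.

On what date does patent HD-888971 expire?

Earliest priority filing: 15 October 1999.
Base term: 15 October 1999 + 16 years → 15 October 2015.
Processing Delay Credit: +184 days → 16 April 2016.
Appellate Stay Credit: +336 days → 18 March 2017.

2017-03-18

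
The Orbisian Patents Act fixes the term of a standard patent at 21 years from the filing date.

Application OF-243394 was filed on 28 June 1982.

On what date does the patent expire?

June 28, 2003

Filing date + 21 years → 28 June 2003.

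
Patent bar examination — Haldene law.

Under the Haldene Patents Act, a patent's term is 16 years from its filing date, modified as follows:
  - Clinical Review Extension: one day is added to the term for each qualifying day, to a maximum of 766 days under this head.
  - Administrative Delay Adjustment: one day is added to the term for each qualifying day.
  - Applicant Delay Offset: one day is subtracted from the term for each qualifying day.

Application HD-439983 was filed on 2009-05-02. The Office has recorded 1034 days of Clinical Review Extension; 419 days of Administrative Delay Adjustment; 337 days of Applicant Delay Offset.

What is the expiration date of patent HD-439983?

Base term: filing date + 16 years → 2 May 2025.
Clinical Review Extension: 1034 days claimed exceeds the 766-day cap, so +766 days → 7 June 2027.
Administrative Delay Adjustment: +419 days → 30 July 2028.
Applicant Delay Offset: −337 days → 28 August 2027.

August 28, 2027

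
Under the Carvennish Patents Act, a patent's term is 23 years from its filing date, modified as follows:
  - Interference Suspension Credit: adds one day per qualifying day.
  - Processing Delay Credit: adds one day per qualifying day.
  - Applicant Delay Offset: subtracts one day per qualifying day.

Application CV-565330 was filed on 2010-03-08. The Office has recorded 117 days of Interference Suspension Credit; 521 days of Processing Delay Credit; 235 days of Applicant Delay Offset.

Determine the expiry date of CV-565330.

April 15, 2034

Base term: filing date + 23 years → 8 March 2033.
Interference Suspension Credit: +117 days → 3 July 2033.
Processing Delay Credit: +521 days → 6 December 2034.
Applicant Delay Offset: −235 days → 15 April 2034.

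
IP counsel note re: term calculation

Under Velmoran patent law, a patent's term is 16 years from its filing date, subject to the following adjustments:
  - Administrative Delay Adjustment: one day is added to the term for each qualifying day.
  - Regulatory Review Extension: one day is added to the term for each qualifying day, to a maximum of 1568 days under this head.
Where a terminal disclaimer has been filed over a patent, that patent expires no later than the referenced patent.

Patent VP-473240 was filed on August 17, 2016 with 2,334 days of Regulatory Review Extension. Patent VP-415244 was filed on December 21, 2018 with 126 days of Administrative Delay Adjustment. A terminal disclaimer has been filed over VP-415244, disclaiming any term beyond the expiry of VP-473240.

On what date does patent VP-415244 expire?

Natural term of VP-415244:
  Base: filing + 16 years → 21 December 2034.
  Administrative Delay Adjustment: +126 days → 26 April 2035.
Expiry of referenced patent VP-473240:
  Base: filing + 16 years → 17 August 2032.
  Regulatory Review Extension: 2334 days claimed exceeds the 1568-day cap, so +1568 days → 2 December 2036.
Terminal disclaimer: VP-415244 expires on the earlier of 26 April 2035 and 2 December 2036.

April 26, 2035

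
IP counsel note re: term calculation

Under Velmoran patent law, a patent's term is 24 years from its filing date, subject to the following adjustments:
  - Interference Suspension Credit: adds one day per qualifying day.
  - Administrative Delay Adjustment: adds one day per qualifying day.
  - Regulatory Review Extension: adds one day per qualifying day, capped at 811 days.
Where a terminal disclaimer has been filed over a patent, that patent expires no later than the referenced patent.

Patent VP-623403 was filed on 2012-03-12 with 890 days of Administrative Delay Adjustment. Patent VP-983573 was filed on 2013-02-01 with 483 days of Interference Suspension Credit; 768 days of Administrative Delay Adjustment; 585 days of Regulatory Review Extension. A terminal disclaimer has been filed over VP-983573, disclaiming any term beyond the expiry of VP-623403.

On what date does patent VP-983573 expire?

Natural term of VP-983573:
  Base: filing + 24 years → 1 February 2037.
  Interference Suspension Credit: +483 days → 30 May 2038.
  Administrative Delay Adjustment: +768 days → 6 July 2040.
  Regulatory Review Extension: 585 days (within the 811-day cap) → +585 days → 11 February 2042.
Expiry of referenced patent VP-623403:
  Base: filing + 24 years → 12 March 2036.
  Administrative Delay Adjustment: +890 days → 19 August 2038.
Terminal disclaimer: VP-983573 expires on the earlier of 11 February 2042 and 19 August 2038.

2038-08-19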